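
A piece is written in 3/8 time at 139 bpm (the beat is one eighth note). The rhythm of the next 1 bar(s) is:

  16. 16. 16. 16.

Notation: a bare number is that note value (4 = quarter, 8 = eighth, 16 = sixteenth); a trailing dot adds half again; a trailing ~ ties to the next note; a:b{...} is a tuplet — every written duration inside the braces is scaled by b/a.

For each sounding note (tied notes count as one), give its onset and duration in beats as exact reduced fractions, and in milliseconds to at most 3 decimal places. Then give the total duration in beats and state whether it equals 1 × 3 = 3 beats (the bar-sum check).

1) 0.0ms=0b +323.741ms=3/4b
2) 323.741ms=3/4b +323.741ms=3/4b
3) 647.482ms=3/2b +323.741ms=3/4b
4) 971.223ms=9/4b +323.741ms=3/4b
Σ=3b of 3 (139bpm 3/8) — PASS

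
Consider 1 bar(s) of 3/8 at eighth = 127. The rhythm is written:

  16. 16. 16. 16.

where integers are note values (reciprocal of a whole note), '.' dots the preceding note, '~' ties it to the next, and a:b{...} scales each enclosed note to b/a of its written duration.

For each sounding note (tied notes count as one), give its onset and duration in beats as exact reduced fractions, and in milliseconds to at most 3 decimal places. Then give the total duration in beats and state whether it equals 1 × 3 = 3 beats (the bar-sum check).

1) 0.0ms=0b +354.331ms=3/4b
2) 354.331ms=3/4b +354.331ms=3/4b
3) 708.661ms=3/2b +354.331ms=3/4b
4) 1062.992ms=9/4b +354.331ms=3/4b
Σ=3b of 3 (127bpm 3/8) — PASS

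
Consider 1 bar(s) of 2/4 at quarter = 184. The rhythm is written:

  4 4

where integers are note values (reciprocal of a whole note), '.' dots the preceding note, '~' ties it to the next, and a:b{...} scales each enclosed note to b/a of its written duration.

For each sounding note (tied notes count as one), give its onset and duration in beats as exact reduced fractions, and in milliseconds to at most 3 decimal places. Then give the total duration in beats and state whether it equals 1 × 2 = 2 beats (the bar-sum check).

1) 0.0ms=0b +326.087ms=1b
2) 326.087ms=1b +326.087ms=1b
Σ=2b of 2 (184bpm 2/4) — PASS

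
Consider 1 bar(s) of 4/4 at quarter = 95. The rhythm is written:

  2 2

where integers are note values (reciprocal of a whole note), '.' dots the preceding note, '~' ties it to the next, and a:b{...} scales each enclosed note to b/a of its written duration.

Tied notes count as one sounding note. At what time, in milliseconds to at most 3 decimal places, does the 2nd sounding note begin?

note 2 onset = 2b = 1263.158ms

1. 0.0ms @ 0 + 1263.158ms (2)
2. 1263.158ms @ 2 + 1263.158ms (2)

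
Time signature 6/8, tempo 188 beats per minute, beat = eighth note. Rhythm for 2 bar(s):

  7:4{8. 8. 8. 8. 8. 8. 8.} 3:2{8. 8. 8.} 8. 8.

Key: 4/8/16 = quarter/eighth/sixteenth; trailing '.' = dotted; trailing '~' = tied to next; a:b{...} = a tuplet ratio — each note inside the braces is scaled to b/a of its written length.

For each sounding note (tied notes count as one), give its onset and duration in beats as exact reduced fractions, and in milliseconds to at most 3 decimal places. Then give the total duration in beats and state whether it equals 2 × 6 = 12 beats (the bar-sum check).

1) 0.0ms=0b +273.556ms=6/7b
2) 273.556ms=6/7b +273.556ms=6/7b
3) 547.112ms=12/7b +273.556ms=6/7b
4) 820.669ms=18/7b +273.556ms=6/7b
5) 1094.225ms=24/7b +273.556ms=6/7b
6) 1367.781ms=30/7b +273.556ms=6/7b
7) 1641.337ms=36/7b +273.556ms=6/7b
8) 1914.894ms=6b +319.149ms=1b
9) 2234.043ms=7b +319.149ms=1b
10) 2553.191ms=8b +319.149ms=1b
11) 2872.34ms=9b +478.723ms=3/2b
12) 3351.064ms=21/2b +478.723ms=3/2b
Σ=12b of 12 (188bpm 6/8) — PASS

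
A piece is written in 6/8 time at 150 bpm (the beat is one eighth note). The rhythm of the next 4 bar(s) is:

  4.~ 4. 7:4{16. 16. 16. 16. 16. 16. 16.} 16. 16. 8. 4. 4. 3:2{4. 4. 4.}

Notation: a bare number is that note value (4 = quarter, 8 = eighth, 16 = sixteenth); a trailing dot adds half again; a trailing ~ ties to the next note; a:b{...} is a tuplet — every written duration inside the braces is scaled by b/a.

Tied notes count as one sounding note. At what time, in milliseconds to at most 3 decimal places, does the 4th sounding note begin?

1. 0.0ms @ 0 + 2400.0ms (6)
2. 2400.0ms @ 6 + 171.429ms (3/7)
3. 2571.429ms @ 45/7 + 171.429ms (3/7)
4. 2742.857ms @ 48/7 + 171.429ms (3/7)
5. 2914.286ms @ 51/7 + 171.429ms (3/7)
6. 3085.714ms @ 54/7 + 171.429ms (3/7)
7. 3257.143ms @ 57/7 + 171.429ms (3/7)
8. 3428.571ms @ 60/7 + 171.429ms (3/7)
9. 3600.0ms @ 9 + 300.0ms (3/4)
10. 3900.0ms @ 39/4 + 300.0ms (3/4)
11. 4200.0ms @ 21/2 + 600.0ms (3/2)
12. 4800.0ms @ 12 + 1200.0ms (3)
13. 6000.0ms @ 15 + 1200.0ms (3)
14. 7200.0ms @ 18 + 800.0ms (2)
15. 8000.0ms @ 20 + 800.0ms (2)
16. 8800.0ms @ 22 + 800.0ms (2)

note 4 onset = 48/7b = 2742.857ms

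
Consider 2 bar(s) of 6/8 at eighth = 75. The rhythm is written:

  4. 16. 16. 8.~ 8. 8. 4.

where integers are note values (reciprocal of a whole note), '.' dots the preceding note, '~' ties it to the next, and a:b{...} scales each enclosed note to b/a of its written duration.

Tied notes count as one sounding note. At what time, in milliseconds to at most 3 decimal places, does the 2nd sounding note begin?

1. 0.0ms @ 0 + 2400.0ms (3)
2. 2400.0ms @ 3 + 600.0ms (3/4)
3. 3000.0ms @ 15/4 + 600.0ms (3/4)
4. 3600.0ms @ 9/2 + 2400.0ms (3)
5. 6000.0ms @ 15/2 + 1200.0ms (3/2)
6. 7200.0ms @ 9 + 2400.0ms (3)

note 2 onset = 3b = 2400.0ms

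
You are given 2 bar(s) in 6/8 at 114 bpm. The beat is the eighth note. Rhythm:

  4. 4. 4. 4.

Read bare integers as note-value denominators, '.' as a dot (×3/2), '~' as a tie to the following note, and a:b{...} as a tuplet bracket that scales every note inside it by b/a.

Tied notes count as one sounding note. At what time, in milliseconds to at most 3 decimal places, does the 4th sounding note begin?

1. 0.0ms @ 0 + 1578.947ms (3)
2. 1578.947ms @ 3 + 1578.947ms (3)
3. 3157.895ms @ 6 + 1578.947ms (3)
4. 4736.842ms @ 9 + 1578.947ms (3)

note 4 onset = 9b = 4736.842ms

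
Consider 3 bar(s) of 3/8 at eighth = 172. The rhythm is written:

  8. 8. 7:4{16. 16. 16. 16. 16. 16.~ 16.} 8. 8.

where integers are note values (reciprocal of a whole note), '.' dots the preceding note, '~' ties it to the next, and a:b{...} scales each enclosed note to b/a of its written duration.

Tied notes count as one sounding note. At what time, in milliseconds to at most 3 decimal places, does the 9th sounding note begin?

note 9 onset = 6b = 2093.023ms

1. 0.0ms @ 0 + 523.256ms (3/2)
2. 523.256ms @ 3/2 + 523.256ms (3/2)
3. 1046.512ms @ 3 + 149.502ms (3/7)
4. 1196.013ms @ 24/7 + 149.502ms (3/7)
5. 1345.515ms @ 27/7 + 149.502ms (3/7)
6. 1495.017ms @ 30/7 + 149.502ms (3/7)
7. 1644.518ms @ 33/7 + 149.502ms (3/7)
8. 1794.02ms @ 36/7 + 299.003ms (6/7)
9. 2093.023ms @ 6 + 523.256ms (3/2)
10. 2616.279ms @ 15/2 + 523.256ms (3/2)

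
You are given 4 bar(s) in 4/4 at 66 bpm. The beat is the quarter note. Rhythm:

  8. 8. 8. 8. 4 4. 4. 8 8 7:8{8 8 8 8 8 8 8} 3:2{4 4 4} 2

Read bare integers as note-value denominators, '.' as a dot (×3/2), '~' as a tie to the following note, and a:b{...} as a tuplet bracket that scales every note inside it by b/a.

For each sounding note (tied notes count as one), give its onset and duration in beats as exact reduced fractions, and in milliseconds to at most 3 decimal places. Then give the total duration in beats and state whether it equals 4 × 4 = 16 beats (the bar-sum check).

1) 0.0ms=0b +681.818ms=3/4b
2) 681.818ms=3/4b +681.818ms=3/4b
3) 1363.636ms=3/2b +681.818ms=3/4b
4) 2045.455ms=9/4b +681.818ms=3/4b
5) 2727.273ms=3b +909.091ms=1b
6) 3636.364ms=4b +1363.636ms=3/2b
7) 5000.0ms=11/2b +1363.636ms=3/2b
8) 6363.636ms=7b +454.545ms=1/2b
9) 6818.182ms=15/2b +454.545ms=1/2b
10) 7272.727ms=8b +519.481ms=4/7b
11) 7792.208ms=60/7b +519.481ms=4/7b
12) 8311.688ms=64/7b +519.481ms=4/7b
13) 8831.169ms=68/7b +519.481ms=4/7b
14) 9350.649ms=72/7b +519.481ms=4/7b
15) 9870.13ms=76/7b +519.481ms=4/7b
16) 10389.61ms=80/7b +519.481ms=4/7b
17) 10909.091ms=12b +606.061ms=2/3b
18) 11515.152ms=38/3b +606.061ms=2/3b
19) 12121.212ms=40/3b +606.061ms=2/3b
20) 12727.273ms=14b +1818.182ms=2b
Σ=16b of 16 (66bpm 4/4) — PASS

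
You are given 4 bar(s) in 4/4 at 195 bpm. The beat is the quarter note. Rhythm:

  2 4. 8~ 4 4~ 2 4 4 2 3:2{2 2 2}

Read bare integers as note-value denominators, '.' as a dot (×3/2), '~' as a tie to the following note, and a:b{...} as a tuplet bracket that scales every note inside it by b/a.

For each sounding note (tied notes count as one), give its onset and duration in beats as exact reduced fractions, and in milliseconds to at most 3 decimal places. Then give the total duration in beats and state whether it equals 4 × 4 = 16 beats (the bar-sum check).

1) 0.0ms=0b +615.385ms=2b
2) 615.385ms=2b +461.538ms=3/2b
3) 1076.923ms=7/2b +461.538ms=3/2b
4) 1538.462ms=5b +923.077ms=3b
5) 2461.538ms=8b +307.692ms=1b
6) 2769.231ms=9b +307.692ms=1b
7) 3076.923ms=10b +615.385ms=2b
8) 3692.308ms=12b +410.256ms=4/3b
9) 4102.564ms=40/3b +410.256ms=4/3b
10) 4512.821ms=44/3b +410.256ms=4/3b
Σ=16b of 16 (195bpm 4/4) — PASS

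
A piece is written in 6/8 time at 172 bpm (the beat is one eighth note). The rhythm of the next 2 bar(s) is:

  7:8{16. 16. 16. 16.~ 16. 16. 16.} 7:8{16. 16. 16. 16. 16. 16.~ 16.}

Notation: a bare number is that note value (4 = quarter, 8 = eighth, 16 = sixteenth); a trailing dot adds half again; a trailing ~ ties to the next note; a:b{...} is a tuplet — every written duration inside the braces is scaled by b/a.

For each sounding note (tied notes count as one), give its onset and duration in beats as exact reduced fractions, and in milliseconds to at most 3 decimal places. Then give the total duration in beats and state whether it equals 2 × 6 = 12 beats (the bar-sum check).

1) 0.0ms=0b +299.003ms=6/7b
2) 299.003ms=6/7b +299.003ms=6/7b
3) 598.007ms=12/7b +299.003ms=6/7b
4) 897.01ms=18/7b +598.007ms=12/7b
5) 1495.017ms=30/7b +299.003ms=6/7b
6) 1794.02ms=36/7b +299.003ms=6/7b
7) 2093.023ms=6b +299.003ms=6/7b
8) 2392.027ms=48/7b +299.003ms=6/7b
9) 2691.03ms=54/7b +299.003ms=6/7b
10) 2990.033ms=60/7b +299.003ms=6/7b
11) 3289.037ms=66/7b +299.003ms=6/7b
12) 3588.04ms=72/7b +598.007ms=12/7b
Σ=12b of 12 (172bpm 6/8) — PASS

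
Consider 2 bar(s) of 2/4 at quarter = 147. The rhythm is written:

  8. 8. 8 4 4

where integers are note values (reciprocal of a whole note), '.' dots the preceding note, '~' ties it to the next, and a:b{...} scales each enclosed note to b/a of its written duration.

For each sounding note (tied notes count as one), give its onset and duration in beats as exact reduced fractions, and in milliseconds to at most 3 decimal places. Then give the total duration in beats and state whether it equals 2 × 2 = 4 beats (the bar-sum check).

1) 0.0ms=0b +306.122ms=3/4b
2) 306.122ms=3/4b +306.122ms=3/4b
3) 612.245ms=3/2b +204.082ms=1/2b
4) 816.327ms=2b +408.163ms=1b
5) 1224.49ms=3b +408.163ms=1b
Σ=4b of 4 (147bpm 2/4) — PASS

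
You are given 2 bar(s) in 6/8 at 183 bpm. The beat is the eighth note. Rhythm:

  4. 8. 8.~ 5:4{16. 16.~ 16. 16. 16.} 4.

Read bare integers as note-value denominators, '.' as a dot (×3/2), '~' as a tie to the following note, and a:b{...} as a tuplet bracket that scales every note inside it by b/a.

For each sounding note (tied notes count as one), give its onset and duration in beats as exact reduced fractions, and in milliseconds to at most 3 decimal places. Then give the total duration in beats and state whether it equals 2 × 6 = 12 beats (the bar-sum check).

1) 0.0ms=0b +983.607ms=3b
2) 983.607ms=3b +491.803ms=3/2b
3) 1475.41ms=9/2b +688.525ms=21/10b
4) 2163.934ms=33/5b +393.443ms=6/5b
5) 2557.377ms=39/5b +196.721ms=3/5b
6) 2754.098ms=42/5b +196.721ms=3/5b
7) 2950.82ms=9b +983.607ms=3b
Σ=12b of 12 (183bpm 6/8) — PASS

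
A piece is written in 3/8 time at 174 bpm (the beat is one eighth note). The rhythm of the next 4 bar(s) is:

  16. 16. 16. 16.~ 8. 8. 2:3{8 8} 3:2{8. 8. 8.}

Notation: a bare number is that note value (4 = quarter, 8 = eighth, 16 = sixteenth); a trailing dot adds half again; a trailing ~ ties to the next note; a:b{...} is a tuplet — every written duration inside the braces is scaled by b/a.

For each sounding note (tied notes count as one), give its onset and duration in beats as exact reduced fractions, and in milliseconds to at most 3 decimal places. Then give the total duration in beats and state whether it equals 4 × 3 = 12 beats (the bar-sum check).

1) 0.0ms=0b +258.621ms=3/4b
2) 258.621ms=3/4b +258.621ms=3/4b
3) 517.241ms=3/2b +258.621ms=3/4b
4) 775.862ms=9/4b +775.862ms=9/4b
5) 1551.724ms=9/2b +517.241ms=3/2b
6) 2068.966ms=6b +517.241ms=3/2b
7) 2586.207ms=15/2b +517.241ms=3/2b
8) 3103.448ms=9b +344.828ms=1b
9) 3448.276ms=10b +344.828ms=1b
10) 3793.103ms=11b +344.828ms=1b
Σ=12b of 12 (174bpm 3/8) — PASS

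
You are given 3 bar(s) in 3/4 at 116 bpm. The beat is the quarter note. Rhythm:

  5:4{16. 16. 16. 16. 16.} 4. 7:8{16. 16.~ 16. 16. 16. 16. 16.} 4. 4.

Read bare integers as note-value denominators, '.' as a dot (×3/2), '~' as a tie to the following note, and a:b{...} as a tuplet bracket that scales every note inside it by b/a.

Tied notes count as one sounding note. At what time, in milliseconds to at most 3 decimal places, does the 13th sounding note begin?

1. 0.0ms @ 0 + 155.172ms (3/10)
2. 155.172ms @ 3/10 + 155.172ms (3/10)
3. 310.345ms @ 3/5 + 155.172ms (3/10)
4. 465.517ms @ 9/10 + 155.172ms (3/10)
5. 620.69ms @ 6/5 + 155.172ms (3/10)
6. 775.862ms @ 3/2 + 775.862ms (3/2)
7. 1551.724ms @ 3 + 221.675ms (3/7)
8. 1773.399ms @ 24/7 + 443.35ms (6/7)
9. 2216.749ms @ 30/7 + 221.675ms (3/7)
10. 2438.424ms @ 33/7 + 221.675ms (3/7)
11. 2660.099ms @ 36/7 + 221.675ms (3/7)
12. 2881.773ms @ 39/7 + 221.675ms (3/7)
13. 3103.448ms @ 6 + 775.862ms (3/2)
14. 3879.31ms @ 15/2 + 775.862ms (3/2)

note 13 onset = 6b = 3103.448ms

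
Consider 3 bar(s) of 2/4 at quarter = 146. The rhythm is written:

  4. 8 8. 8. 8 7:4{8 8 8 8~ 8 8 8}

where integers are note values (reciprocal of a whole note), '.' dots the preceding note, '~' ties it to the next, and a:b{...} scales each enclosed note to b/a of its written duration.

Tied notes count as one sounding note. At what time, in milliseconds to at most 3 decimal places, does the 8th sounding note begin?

note 8 onset = 32/7b = 1878.669ms

1. 0.0ms @ 0 + 616.438ms (3/2)
2. 616.438ms @ 3/2 + 205.479ms (1/2)
3. 821.918ms @ 2 + 308.219ms (3/4)
4. 1130.137ms @ 11/4 + 308.219ms (3/4)
5. 1438.356ms @ 7/2 + 205.479ms (1/2)
6. 1643.836ms @ 4 + 117.417ms (2/7)
7. 1761.252ms @ 30/7 + 117.417ms (2/7)
8. 1878.669ms @ 32/7 + 117.417ms (2/7)
9. 1996.086ms @ 34/7 + 234.834ms (4/7)
10. 2230.92ms @ 38/7 + 117.417ms (2/7)
11. 2348.337ms @ 40/7 + 117.417ms (2/7)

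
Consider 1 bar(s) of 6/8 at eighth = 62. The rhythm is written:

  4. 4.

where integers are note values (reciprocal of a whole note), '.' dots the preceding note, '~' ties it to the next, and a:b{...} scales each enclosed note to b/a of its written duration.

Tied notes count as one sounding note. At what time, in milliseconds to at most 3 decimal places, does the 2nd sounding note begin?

1. 0.0ms @ 0 + 2903.226ms (3)
2. 2903.226ms @ 3 + 2903.226ms (3)

note 2 onset = 3b = 2903.226ms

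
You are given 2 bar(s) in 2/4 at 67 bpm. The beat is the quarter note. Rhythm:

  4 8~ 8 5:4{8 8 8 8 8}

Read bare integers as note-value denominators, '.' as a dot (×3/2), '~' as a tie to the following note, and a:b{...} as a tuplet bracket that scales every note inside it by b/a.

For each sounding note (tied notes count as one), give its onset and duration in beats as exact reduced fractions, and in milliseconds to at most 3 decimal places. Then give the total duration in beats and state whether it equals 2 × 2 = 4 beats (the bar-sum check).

1) 0.0ms=0b +895.522ms=1b
2) 895.522ms=1b +895.522ms=1b
3) 1791.045ms=2b +358.209ms=2/5b
4) 2149.254ms=12/5b +358.209ms=2/5b
5) 2507.463ms=14/5b +358.209ms=2/5b
6) 2865.672ms=16/5b +358.209ms=2/5b
7) 3223.881ms=18/5b +358.209ms=2/5b
Σ=4b of 4 (67bpm 2/4) — PASS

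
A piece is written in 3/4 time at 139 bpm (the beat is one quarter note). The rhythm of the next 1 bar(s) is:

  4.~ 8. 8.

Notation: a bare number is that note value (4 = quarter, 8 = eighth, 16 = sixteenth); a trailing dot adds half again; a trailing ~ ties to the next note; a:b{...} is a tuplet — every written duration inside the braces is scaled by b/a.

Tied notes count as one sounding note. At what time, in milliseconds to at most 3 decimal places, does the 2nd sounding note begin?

1. 0.0ms @ 0 + 971.223ms (9/4)
2. 971.223ms @ 9/4 + 323.741ms (3/4)

note 2 onset = 9/4b = 971.223ms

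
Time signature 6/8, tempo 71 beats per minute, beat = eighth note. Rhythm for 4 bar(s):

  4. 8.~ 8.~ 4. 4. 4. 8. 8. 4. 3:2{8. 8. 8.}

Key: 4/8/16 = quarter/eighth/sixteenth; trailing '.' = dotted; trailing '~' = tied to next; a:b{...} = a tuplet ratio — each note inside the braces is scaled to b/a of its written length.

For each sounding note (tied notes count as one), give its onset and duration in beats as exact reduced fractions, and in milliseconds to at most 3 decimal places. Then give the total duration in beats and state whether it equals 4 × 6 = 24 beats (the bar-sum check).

1) 0.0ms=0b +2535.211ms=3b
2) 2535.211ms=3b +5070.423ms=6b
3) 7605.634ms=9b +2535.211ms=3b
4) 10140.845ms=12b +2535.211ms=3b
5) 12676.056ms=15b +1267.606ms=3/2b
6) 13943.662ms=33/2b +1267.606ms=3/2b
7) 15211.268ms=18b +2535.211ms=3b
8) 17746.479ms=21b +845.07ms=1b
9) 18591.549ms=22b +845.07ms=1b
10) 19436.62ms=23b +845.07ms=1b
Σ=24b of 24 (71bpm 6/8) — PASS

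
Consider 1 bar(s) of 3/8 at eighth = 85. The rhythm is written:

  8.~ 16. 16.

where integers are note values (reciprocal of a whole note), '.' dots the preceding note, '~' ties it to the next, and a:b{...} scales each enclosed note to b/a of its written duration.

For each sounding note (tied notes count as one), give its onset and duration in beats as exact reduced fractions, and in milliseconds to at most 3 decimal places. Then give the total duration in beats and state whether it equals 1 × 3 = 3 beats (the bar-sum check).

1) 0.0ms=0b +1588.235ms=9/4b
2) 1588.235ms=9/4b +529.412ms=3/4b
Σ=3b of 3 (85bpm 3/8) — PASS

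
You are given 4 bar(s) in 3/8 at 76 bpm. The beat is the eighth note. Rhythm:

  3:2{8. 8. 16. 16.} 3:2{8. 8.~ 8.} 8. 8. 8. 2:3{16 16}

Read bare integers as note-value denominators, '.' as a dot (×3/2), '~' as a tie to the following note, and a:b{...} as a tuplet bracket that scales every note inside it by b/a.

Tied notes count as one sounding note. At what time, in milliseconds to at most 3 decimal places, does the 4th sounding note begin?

1. 0.0ms @ 0 + 789.474ms (1)
2. 789.474ms @ 1 + 789.474ms (1)
3. 1578.947ms @ 2 + 394.737ms (1/2)
4. 1973.684ms @ 5/2 + 394.737ms (1/2)
5. 2368.421ms @ 3 + 789.474ms (1)
6. 3157.895ms @ 4 + 1578.947ms (2)
7. 4736.842ms @ 6 + 1184.211ms (3/2)
8. 5921.053ms @ 15/2 + 1184.211ms (3/2)
9. 7105.263ms @ 9 + 1184.211ms (3/2)
10. 8289.474ms @ 21/2 + 592.105ms (3/4)
11. 8881.579ms @ 45/4 + 592.105ms (3/4)

note 4 onset = 5/2b = 1973.684ms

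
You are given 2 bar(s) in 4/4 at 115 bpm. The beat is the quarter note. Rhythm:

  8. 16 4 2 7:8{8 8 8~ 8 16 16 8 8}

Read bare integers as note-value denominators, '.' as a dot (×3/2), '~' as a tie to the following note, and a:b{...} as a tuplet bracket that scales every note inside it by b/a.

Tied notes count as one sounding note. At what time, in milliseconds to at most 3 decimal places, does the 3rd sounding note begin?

1. 0.0ms @ 0 + 391.304ms (3/4)
2. 391.304ms @ 3/4 + 130.435ms (1/4)
3. 521.739ms @ 1 + 521.739ms (1)
4. 1043.478ms @ 2 + 1043.478ms (2)
5. 2086.957ms @ 4 + 298.137ms (4/7)
6. 2385.093ms @ 32/7 + 298.137ms (4/7)
7. 2683.23ms @ 36/7 + 596.273ms (8/7)
8. 3279.503ms @ 44/7 + 149.068ms (2/7)
9. 3428.571ms @ 46/7 + 149.068ms (2/7)
10. 3577.64ms @ 48/7 + 298.137ms (4/7)
11. 3875.776ms @ 52/7 + 298.137ms (4/7)

note 3 onset = 1b = 521.739ms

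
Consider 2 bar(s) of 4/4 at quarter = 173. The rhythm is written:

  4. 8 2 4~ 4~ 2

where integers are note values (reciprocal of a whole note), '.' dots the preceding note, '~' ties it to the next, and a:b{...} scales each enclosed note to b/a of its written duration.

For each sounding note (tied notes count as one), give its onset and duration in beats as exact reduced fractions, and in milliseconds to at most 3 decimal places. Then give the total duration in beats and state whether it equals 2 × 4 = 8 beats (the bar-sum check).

1) 0.0ms=0b +520.231ms=3/2b
2) 520.231ms=3/2b +173.41ms=1/2b
3) 693.642ms=2b +693.642ms=2b
4) 1387.283ms=4b +1387.283ms=4b
Σ=8b of 8 (173bpm 4/4) — PASS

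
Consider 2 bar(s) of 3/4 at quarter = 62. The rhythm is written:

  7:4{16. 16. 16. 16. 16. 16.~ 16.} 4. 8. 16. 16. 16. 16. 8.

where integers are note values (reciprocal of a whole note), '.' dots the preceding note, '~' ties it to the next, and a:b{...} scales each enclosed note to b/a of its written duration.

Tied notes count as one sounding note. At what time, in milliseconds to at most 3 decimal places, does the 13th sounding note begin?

note 13 onset = 21/4b = 5080.645ms

1. 0.0ms @ 0 + 207.373ms (3/14)
2. 207.373ms @ 3/14 + 207.373ms (3/14)
3. 414.747ms @ 3/7 + 207.373ms (3/14)
4. 622.12ms @ 9/14 + 207.373ms (3/14)
5. 829.493ms @ 6/7 + 207.373ms (3/14)
6. 1036.866ms @ 15/14 + 414.747ms (3/7)
7. 1451.613ms @ 3/2 + 1451.613ms (3/2)
8. 2903.226ms @ 3 + 725.806ms (3/4)
9. 3629.032ms @ 15/4 + 362.903ms (3/8)
10. 3991.935ms @ 33/8 + 362.903ms (3/8)
11. 4354.839ms @ 9/2 + 362.903ms (3/8)
12. 4717.742ms @ 39/8 + 362.903ms (3/8)
13. 5080.645ms @ 21/4 + 725.806ms (3/4)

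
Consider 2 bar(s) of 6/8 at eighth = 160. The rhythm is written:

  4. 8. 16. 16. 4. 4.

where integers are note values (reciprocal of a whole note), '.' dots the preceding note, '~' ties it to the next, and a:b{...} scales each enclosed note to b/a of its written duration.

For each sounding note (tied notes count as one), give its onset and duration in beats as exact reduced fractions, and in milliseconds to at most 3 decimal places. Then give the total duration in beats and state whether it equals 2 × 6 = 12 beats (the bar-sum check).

1) 0.0ms=0b +1125.0ms=3b
2) 1125.0ms=3b +562.5ms=3/2b
3) 1687.5ms=9/2b +281.25ms=3/4b
4) 1968.75ms=21/4b +281.25ms=3/4b
5) 2250.0ms=6b +1125.0ms=3b
6) 3375.0ms=9b +1125.0ms=3b
Σ=12b of 12 (160bpm 6/8) — PASS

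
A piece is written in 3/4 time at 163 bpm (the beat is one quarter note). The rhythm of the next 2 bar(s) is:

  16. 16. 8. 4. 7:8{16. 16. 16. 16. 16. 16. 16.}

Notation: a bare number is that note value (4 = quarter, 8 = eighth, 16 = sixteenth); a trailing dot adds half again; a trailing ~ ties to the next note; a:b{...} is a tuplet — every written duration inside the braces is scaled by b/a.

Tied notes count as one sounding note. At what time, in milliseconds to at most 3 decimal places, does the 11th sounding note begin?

note 11 onset = 39/7b = 2050.833ms

1. 0.0ms @ 0 + 138.037ms (3/8)
2. 138.037ms @ 3/8 + 138.037ms (3/8)
3. 276.074ms @ 3/4 + 276.074ms (3/4)
4. 552.147ms @ 3/2 + 552.147ms (3/2)
5. 1104.294ms @ 3 + 157.756ms (3/7)
6. 1262.051ms @ 24/7 + 157.756ms (3/7)
7. 1419.807ms @ 27/7 + 157.756ms (3/7)
8. 1577.564ms @ 30/7 + 157.756ms (3/7)
9. 1735.32ms @ 33/7 + 157.756ms (3/7)
10. 1893.076ms @ 36/7 + 157.756ms (3/7)
11. 2050.833ms @ 39/7 + 157.756ms (3/7)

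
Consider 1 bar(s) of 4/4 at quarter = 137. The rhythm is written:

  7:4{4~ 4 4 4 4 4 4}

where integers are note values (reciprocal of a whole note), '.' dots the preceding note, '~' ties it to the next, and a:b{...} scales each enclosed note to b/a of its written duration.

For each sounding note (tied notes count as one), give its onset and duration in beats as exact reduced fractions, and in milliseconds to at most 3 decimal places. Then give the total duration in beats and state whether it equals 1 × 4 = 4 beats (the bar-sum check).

1) 0.0ms=0b +500.521ms=8/7b
2) 500.521ms=8/7b +250.261ms=4/7b
3) 750.782ms=12/7b +250.261ms=4/7b
4) 1001.043ms=16/7b +250.261ms=4/7b
5) 1251.303ms=20/7b +250.261ms=4/7b
6) 1501.564ms=24/7b +250.261ms=4/7b
Σ=4b of 4 (137bpm 4/4) — PASS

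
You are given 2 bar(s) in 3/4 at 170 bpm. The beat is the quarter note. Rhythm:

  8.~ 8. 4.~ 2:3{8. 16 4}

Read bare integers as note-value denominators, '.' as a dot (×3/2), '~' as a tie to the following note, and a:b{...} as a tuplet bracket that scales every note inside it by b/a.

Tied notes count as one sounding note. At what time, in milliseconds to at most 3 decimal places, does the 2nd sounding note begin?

note 2 onset = 3/2b = 529.412ms

1. 0.0ms @ 0 + 529.412ms (3/2)
2. 529.412ms @ 3/2 + 926.471ms (21/8)
3. 1455.882ms @ 33/8 + 132.353ms (3/8)
4. 1588.235ms @ 9/2 + 529.412ms (3/2)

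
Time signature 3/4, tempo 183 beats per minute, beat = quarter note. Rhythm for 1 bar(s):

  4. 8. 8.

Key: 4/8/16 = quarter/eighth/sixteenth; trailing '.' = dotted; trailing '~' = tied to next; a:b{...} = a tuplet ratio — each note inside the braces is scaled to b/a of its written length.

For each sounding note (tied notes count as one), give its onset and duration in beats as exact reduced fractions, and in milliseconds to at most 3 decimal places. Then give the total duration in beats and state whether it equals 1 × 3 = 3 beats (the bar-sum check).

1) 0.0ms=0b +491.803ms=3/2b
2) 491.803ms=3/2b +245.902ms=3/4b
3) 737.705ms=9/4b +245.902ms=3/4b
Σ=3b of 3 (183bpm 3/4) — PASS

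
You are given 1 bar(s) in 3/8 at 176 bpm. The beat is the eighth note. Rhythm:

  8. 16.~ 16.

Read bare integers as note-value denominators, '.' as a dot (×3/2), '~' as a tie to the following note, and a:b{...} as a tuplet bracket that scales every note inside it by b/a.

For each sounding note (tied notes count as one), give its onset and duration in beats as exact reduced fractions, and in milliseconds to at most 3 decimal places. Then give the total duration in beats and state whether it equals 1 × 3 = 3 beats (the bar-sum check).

1) 0.0ms=0b +511.364ms=3/2b
2) 511.364ms=3/2b +511.364ms=3/2b
Σ=3b of 3 (176bpm 3/8) — PASS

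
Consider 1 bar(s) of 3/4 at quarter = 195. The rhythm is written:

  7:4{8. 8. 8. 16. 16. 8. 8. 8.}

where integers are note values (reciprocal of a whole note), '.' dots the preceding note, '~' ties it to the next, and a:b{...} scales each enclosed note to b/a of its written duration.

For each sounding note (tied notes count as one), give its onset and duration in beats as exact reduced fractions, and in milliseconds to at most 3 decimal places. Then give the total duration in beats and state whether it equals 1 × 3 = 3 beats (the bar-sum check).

1) 0.0ms=0b +131.868ms=3/7b
2) 131.868ms=3/7b +131.868ms=3/7b
3) 263.736ms=6/7b +131.868ms=3/7b
4) 395.604ms=9/7b +65.934ms=3/14b
5) 461.538ms=3/2b +65.934ms=3/14b
6) 527.473ms=12/7b +131.868ms=3/7b
7) 659.341ms=15/7b +131.868ms=3/7b
8) 791.209ms=18/7b +131.868ms=3/7b
Σ=3b of 3 (195bpm 3/4) — PASS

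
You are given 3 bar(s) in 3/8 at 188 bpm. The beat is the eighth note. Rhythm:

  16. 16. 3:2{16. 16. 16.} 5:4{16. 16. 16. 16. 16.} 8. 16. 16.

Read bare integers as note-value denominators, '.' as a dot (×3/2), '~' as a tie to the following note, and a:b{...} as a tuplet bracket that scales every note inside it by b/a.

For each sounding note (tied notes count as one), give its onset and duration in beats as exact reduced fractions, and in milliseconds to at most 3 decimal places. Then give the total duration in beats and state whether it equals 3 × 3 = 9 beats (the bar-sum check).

1) 0.0ms=0b +239.362ms=3/4b
2) 239.362ms=3/4b +239.362ms=3/4b
3) 478.723ms=3/2b +159.574ms=1/2b
4) 638.298ms=2b +159.574ms=1/2b
5) 797.872ms=5/2b +159.574ms=1/2b
6) 957.447ms=3b +191.489ms=3/5b
7) 1148.936ms=18/5b +191.489ms=3/5b
8) 1340.426ms=21/5b +191.489ms=3/5b
9) 1531.915ms=24/5b +191.489ms=3/5b
10) 1723.404ms=27/5b +191.489ms=3/5b
11) 1914.894ms=6b +478.723ms=3/2b
12) 2393.617ms=15/2b +239.362ms=3/4b
13) 2632.979ms=33/4b +239.362ms=3/4b
Σ=9b of 9 (188bpm 3/8) — PASS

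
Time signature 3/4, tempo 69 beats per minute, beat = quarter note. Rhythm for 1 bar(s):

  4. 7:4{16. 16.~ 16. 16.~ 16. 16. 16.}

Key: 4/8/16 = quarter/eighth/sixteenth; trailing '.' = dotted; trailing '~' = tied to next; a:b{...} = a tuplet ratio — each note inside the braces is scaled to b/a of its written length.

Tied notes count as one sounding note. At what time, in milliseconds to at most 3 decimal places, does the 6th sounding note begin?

note 6 onset = 39/14b = 2422.36ms

1. 0.0ms @ 0 + 1304.348ms (3/2)
2. 1304.348ms @ 3/2 + 186.335ms (3/14)
3. 1490.683ms @ 12/7 + 372.671ms (3/7)
4. 1863.354ms @ 15/7 + 372.671ms (3/7)
5. 2236.025ms @ 18/7 + 186.335ms (3/14)
6. 2422.36ms @ 39/14 + 186.335ms (3/14)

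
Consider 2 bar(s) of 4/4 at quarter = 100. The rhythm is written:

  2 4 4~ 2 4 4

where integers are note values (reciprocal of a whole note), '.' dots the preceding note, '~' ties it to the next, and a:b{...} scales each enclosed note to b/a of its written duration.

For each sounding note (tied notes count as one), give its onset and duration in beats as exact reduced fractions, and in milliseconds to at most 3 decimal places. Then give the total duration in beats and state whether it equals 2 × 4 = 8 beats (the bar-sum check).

1) 0.0ms=0b +1200.0ms=2b
2) 1200.0ms=2b +600.0ms=1b
3) 1800.0ms=3b +1800.0ms=3b
4) 3600.0ms=6b +600.0ms=1b
5) 4200.0ms=7b +600.0ms=1b
Σ=8b of 8 (100bpm 4/4) — PASS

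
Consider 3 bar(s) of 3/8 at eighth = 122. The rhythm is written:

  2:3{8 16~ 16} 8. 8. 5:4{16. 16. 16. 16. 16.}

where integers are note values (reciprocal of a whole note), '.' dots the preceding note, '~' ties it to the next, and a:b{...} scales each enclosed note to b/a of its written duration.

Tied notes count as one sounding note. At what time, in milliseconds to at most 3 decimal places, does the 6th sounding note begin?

note 6 onset = 33/5b = 3245.902ms

1. 0.0ms @ 0 + 737.705ms (3/2)
2. 737.705ms @ 3/2 + 737.705ms (3/2)
3. 1475.41ms @ 3 + 737.705ms (3/2)
4. 2213.115ms @ 9/2 + 737.705ms (3/2)
5. 2950.82ms @ 6 + 295.082ms (3/5)
6. 3245.902ms @ 33/5 + 295.082ms (3/5)
7. 3540.984ms @ 36/5 + 295.082ms (3/5)
8. 3836.066ms @ 39/5 + 295.082ms (3/5)
9. 4131.148ms @ 42/5 + 295.082ms (3/5)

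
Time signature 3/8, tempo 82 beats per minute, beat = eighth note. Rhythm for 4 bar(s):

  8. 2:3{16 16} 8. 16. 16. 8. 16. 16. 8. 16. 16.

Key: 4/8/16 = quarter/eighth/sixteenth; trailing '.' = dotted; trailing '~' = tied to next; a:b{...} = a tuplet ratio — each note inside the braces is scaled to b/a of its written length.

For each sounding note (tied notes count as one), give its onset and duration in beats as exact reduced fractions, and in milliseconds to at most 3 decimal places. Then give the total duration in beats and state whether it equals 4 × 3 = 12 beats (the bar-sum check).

1) 0.0ms=0b +1097.561ms=3/2b
2) 1097.561ms=3/2b +548.78ms=3/4b
3) 1646.341ms=9/4b +548.78ms=3/4b
4) 2195.122ms=3b +1097.561ms=3/2b
5) 3292.683ms=9/2b +548.78ms=3/4b
6) 3841.463ms=21/4b +548.78ms=3/4b
7) 4390.244ms=6b +1097.561ms=3/2b
8) 5487.805ms=15/2b +548.78ms=3/4b
9) 6036.585ms=33/4b +548.78ms=3/4b
10) 6585.366ms=9b +1097.561ms=3/2b
11) 7682.927ms=21/2b +548.78ms=3/4b
12) 8231.707ms=45/4b +548.78ms=3/4b
Σ=12b of 12 (82bpm 3/8) — PASS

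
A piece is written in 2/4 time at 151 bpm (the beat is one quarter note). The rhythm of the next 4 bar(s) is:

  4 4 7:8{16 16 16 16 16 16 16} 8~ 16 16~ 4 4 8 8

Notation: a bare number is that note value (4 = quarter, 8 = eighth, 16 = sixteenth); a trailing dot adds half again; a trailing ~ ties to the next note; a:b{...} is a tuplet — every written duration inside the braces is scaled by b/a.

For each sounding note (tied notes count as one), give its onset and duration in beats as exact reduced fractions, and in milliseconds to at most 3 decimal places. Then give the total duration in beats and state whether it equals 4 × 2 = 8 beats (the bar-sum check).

1) 0.0ms=0b +397.351ms=1b
2) 397.351ms=1b +397.351ms=1b
3) 794.702ms=2b +113.529ms=2/7b
4) 908.231ms=16/7b +113.529ms=2/7b
5) 1021.76ms=18/7b +113.529ms=2/7b
6) 1135.289ms=20/7b +113.529ms=2/7b
7) 1248.817ms=22/7b +113.529ms=2/7b
8) 1362.346ms=24/7b +113.529ms=2/7b
9) 1475.875ms=26/7b +113.529ms=2/7b
10) 1589.404ms=4b +298.013ms=3/4b
11) 1887.417ms=19/4b +496.689ms=5/4b
12) 2384.106ms=6b +397.351ms=1b
13) 2781.457ms=7b +198.675ms=1/2b
14) 2980.132ms=15/2b +198.675ms=1/2b
Σ=8b of 8 (151bpm 2/4) — PASS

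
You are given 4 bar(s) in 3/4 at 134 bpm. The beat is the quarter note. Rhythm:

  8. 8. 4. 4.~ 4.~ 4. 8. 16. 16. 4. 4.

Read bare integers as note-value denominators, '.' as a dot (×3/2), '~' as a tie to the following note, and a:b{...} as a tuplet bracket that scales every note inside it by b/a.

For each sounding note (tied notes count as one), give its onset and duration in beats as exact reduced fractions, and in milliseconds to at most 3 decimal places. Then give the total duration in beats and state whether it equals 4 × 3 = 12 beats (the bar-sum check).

1) 0.0ms=0b +335.821ms=3/4b
2) 335.821ms=3/4b +335.821ms=3/4b
3) 671.642ms=3/2b +671.642ms=3/2b
4) 1343.284ms=3b +2014.925ms=9/2b
5) 3358.209ms=15/2b +335.821ms=3/4b
6) 3694.03ms=33/4b +167.91ms=3/8b
7) 3861.94ms=69/8b +167.91ms=3/8b
8) 4029.851ms=9b +671.642ms=3/2b
9) 4701.493ms=21/2b +671.642ms=3/2b
Σ=12b of 12 (134bpm 3/4) — PASS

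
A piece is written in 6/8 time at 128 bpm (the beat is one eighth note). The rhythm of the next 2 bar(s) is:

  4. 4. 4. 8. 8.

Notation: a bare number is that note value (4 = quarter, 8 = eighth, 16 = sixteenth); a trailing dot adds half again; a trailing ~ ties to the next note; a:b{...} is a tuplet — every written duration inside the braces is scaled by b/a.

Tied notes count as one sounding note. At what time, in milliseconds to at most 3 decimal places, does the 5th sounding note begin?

1. 0.0ms @ 0 + 1406.25ms (3)
2. 1406.25ms @ 3 + 1406.25ms (3)
3. 2812.5ms @ 6 + 1406.25ms (3)
4. 4218.75ms @ 9 + 703.125ms (3/2)
5. 4921.875ms @ 21/2 + 703.125ms (3/2)

note 5 onset = 21/2b = 4921.875ms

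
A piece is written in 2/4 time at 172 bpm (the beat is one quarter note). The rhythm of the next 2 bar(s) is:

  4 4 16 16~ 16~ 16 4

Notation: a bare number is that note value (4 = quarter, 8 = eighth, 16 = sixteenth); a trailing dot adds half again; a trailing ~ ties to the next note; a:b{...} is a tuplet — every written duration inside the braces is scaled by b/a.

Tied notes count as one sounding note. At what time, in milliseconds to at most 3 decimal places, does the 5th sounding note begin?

note 5 onset = 3b = 1046.512ms

1. 0.0ms @ 0 + 348.837ms (1)
2. 348.837ms @ 1 + 348.837ms (1)
3. 697.674ms @ 2 + 87.209ms (1/4)
4. 784.884ms @ 9/4 + 261.628ms (3/4)
5. 1046.512ms @ 3 + 348.837ms (1)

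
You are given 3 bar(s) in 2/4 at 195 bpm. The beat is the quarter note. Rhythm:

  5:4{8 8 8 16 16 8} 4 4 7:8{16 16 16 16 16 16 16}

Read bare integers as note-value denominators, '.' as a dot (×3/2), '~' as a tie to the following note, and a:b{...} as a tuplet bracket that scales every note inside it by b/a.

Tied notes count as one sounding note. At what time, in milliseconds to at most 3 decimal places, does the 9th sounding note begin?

1. 0.0ms @ 0 + 123.077ms (2/5)
2. 123.077ms @ 2/5 + 123.077ms (2/5)
3. 246.154ms @ 4/5 + 123.077ms (2/5)
4. 369.231ms @ 6/5 + 61.538ms (1/5)
5. 430.769ms @ 7/5 + 61.538ms (1/5)
6. 492.308ms @ 8/5 + 123.077ms (2/5)
7. 615.385ms @ 2 + 307.692ms (1)
8. 923.077ms @ 3 + 307.692ms (1)
9. 1230.769ms @ 4 + 87.912ms (2/7)
10. 1318.681ms @ 30/7 + 87.912ms (2/7)
11. 1406.593ms @ 32/7 + 87.912ms (2/7)
12. 1494.505ms @ 34/7 + 87.912ms (2/7)
13. 1582.418ms @ 36/7 + 87.912ms (2/7)
14. 1670.33ms @ 38/7 + 87.912ms (2/7)
15. 1758.242ms @ 40/7 + 87.912ms (2/7)

note 9 onset = 4b = 1230.769ms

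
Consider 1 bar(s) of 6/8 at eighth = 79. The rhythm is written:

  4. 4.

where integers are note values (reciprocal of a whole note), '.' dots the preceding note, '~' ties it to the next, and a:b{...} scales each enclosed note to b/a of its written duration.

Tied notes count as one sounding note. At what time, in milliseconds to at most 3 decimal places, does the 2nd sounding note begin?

1. 0.0ms @ 0 + 2278.481ms (3)
2. 2278.481ms @ 3 + 2278.481ms (3)

note 2 onset = 3b = 2278.481ms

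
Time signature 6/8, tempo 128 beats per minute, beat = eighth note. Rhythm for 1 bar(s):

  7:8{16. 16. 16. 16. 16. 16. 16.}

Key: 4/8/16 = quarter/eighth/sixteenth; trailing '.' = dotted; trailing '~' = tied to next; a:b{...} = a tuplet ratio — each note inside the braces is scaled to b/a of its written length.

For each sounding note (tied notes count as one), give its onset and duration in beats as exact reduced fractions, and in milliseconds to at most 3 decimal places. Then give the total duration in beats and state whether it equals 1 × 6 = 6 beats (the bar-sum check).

1) 0.0ms=0b +401.786ms=6/7b
2) 401.786ms=6/7b +401.786ms=6/7b
3) 803.571ms=12/7b +401.786ms=6/7b
4) 1205.357ms=18/7b +401.786ms=6/7b
5) 1607.143ms=24/7b +401.786ms=6/7b
6) 2008.929ms=30/7b +401.786ms=6/7b
7) 2410.714ms=36/7b +401.786ms=6/7b
Σ=6b of 6 (128bpm 6/8) — PASS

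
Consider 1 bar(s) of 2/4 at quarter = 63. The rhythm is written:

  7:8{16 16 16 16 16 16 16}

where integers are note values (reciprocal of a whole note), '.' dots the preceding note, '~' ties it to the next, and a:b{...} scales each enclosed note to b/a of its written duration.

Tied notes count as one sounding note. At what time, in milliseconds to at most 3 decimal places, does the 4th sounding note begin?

1. 0.0ms @ 0 + 272.109ms (2/7)
2. 272.109ms @ 2/7 + 272.109ms (2/7)
3. 544.218ms @ 4/7 + 272.109ms (2/7)
4. 816.327ms @ 6/7 + 272.109ms (2/7)
5. 1088.435ms @ 8/7 + 272.109ms (2/7)
6. 1360.544ms @ 10/7 + 272.109ms (2/7)
7. 1632.653ms @ 12/7 + 272.109ms (2/7)

note 4 onset = 6/7b = 816.327ms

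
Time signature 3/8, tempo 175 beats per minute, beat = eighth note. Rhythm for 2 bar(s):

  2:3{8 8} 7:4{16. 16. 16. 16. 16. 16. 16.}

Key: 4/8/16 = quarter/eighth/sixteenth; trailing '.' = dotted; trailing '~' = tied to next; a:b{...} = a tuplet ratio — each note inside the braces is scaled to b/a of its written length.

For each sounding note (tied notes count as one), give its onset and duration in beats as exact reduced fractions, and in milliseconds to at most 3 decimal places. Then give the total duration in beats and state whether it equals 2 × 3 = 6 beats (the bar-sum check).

1) 0.0ms=0b +514.286ms=3/2b
2) 514.286ms=3/2b +514.286ms=3/2b
3) 1028.571ms=3b +146.939ms=3/7b
4) 1175.51ms=24/7b +146.939ms=3/7b
5) 1322.449ms=27/7b +146.939ms=3/7b
6) 1469.388ms=30/7b +146.939ms=3/7b
7) 1616.327ms=33/7b +146.939ms=3/7b
8) 1763.265ms=36/7b +146.939ms=3/7b
9) 1910.204ms=39/7b +146.939ms=3/7b
Σ=6b of 6 (175bpm 3/8) — PASS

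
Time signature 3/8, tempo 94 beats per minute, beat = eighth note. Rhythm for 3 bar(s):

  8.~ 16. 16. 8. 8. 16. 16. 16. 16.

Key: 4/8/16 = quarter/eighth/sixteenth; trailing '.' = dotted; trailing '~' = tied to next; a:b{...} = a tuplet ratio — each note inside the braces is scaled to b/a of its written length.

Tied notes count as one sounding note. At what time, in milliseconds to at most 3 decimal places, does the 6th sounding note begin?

1. 0.0ms @ 0 + 1436.17ms (9/4)
2. 1436.17ms @ 9/4 + 478.723ms (3/4)
3. 1914.894ms @ 3 + 957.447ms (3/2)
4. 2872.34ms @ 9/2 + 957.447ms (3/2)
5. 3829.787ms @ 6 + 478.723ms (3/4)
6. 4308.511ms @ 27/4 + 478.723ms (3/4)
7. 4787.234ms @ 15/2 + 478.723ms (3/4)
8. 5265.957ms @ 33/4 + 478.723ms (3/4)

note 6 onset = 27/4b = 4308.511ms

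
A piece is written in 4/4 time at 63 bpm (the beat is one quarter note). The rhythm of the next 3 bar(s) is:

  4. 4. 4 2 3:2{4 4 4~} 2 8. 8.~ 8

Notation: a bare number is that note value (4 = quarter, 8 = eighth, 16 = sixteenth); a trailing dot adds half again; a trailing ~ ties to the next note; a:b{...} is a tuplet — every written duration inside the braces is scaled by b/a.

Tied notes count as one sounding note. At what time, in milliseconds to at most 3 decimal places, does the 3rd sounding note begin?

note 3 onset = 3b = 2857.143ms

1. 0.0ms @ 0 + 1428.571ms (3/2)
2. 1428.571ms @ 3/2 + 1428.571ms (3/2)
3. 2857.143ms @ 3 + 952.381ms (1)
4. 3809.524ms @ 4 + 1904.762ms (2)
5. 5714.286ms @ 6 + 634.921ms (2/3)
6. 6349.206ms @ 20/3 + 634.921ms (2/3)
7. 6984.127ms @ 22/3 + 2539.683ms (8/3)
8. 9523.81ms @ 10 + 714.286ms (3/4)
9. 10238.095ms @ 43/4 + 1190.476ms (5/4)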